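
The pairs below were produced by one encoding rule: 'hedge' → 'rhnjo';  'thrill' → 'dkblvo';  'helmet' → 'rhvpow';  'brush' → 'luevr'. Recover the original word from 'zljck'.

Shifts by position in hedge: pos 0: h→r (+10), pos 1: e→h (+3), pos 2: d→n (+10), pos 3: g→j (+3) — repeating every 2. It's a Vigenère-style cipher with numeric key [10,3]: position i shifts by key[i mod 2].
Decoding zljck: z−10=p, l−3=i, j−10=z, c−3=z, k−10=a.

pizza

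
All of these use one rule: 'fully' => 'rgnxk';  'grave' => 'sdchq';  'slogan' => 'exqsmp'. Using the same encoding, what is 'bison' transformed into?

nuuaz

Shifts by position in fully: pos 0: f→r (+12), pos 1: u→g (+12), pos 2: l→n (+2), pos 3: l→x (+12), pos 4: y→k (+12) — repeating every 3. A repeating key of period 3 is used — shifts +12, +12, +2 over and over.
Applying it to bison: b+12=n, i+12=u, s+2=u, o+12=a, n+12=z.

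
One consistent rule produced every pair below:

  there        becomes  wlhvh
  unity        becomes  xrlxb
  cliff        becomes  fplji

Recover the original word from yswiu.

voter

Shifts by position in there: pos 0: t→w (+3), pos 1: h→l (+4), pos 2: e→h (+3), pos 3: r→v (+4) — repeating every 2. It's a Vigenère-style cipher with numeric key [3,4]: position i shifts by key[i mod 2].
Undoing it on yswiu: y−3=v, s−4=o, w−3=t, i−4=e, u−3=r.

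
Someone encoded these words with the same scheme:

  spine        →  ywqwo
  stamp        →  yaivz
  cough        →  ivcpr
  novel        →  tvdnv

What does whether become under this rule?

comcrpd

In spine: s→y is +6, p→w is +7, i→q is +8, n→w is +9 — the shift increases by 1 each position. The shift increases by 1 at each position, starting from +6: 6, 7, 8, ….
Applying it to whether: w+6=c, h+7=o, e+8=m, t+9=c, h+10=r, e+11=p, r+12=d.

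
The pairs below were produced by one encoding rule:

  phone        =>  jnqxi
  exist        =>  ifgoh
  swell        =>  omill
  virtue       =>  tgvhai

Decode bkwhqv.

Each letter's alphabet position (a=0..z=25) is mapped through 19·x+10 mod 26 — an affine cipher.
Decoding bkwhqv: b(1)→11·(1−10)≡5=f; k(10)→11·(10−10)≡0=a; w(22)→11·(22−10)≡2=c; h(7)→11·(7−10)≡19=t; q(16)→11·(16−10)≡14=o; v(21)→11·(21−10)≡17=r (all mod 26).

factor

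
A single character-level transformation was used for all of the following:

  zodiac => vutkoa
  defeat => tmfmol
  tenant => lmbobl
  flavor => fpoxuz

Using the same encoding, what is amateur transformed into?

oiolmez

z(25)→v(21) and o(14)→u(20) fit y≡19x+14 (mod 26); the inverse of 19 mod 26 is 11. This is an affine cipher: with a=0,…,z=25, each position x becomes (19x+14) mod 26.
For amateur: a(0)→19·0+14≡14=o; m(12)→19·12+14≡8=i; a(0)→19·0+14≡14=o; t(19)→19·19+14≡11=l; e(4)→19·4+14≡12=m; u(20)→19·20+14≡4=e; r(17)→19·17+14≡25=z (all mod 26).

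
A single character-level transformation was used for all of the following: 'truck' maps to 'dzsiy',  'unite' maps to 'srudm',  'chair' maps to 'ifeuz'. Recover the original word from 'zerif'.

ranch

t(19)→d(3) and r(17)→z(25) fit y≡15x+4 (mod 26); the inverse of 15 mod 26 is 7. Each letter's alphabet position (a=0..z=25) is mapped through 15·x+4 mod 26 — an affine cipher.
Reversing it on zerif: z(25)→7·(25−4)≡17=r; e(4)→7·(4−4)≡0=a; r(17)→7·(17−4)≡13=n; i(8)→7·(8−4)≡2=c; f(5)→7·(5−4)≡7=h (all mod 26).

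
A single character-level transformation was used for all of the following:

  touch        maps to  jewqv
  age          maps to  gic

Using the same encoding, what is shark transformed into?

Read the word backwards and shift each letter +2.
On shark: reverse → krahs; then shift: k+2=m, r+2=t, a+2=c, h+2=j, s+2=u.

mtcju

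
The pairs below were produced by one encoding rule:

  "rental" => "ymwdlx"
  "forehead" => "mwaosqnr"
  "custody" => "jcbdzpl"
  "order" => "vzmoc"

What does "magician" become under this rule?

tipsnunb

In rental: r→y is +7, e→m is +8, n→w is +9, t→d is +10 — the shift increases by 1 each position. Letter i (0-indexed) is shifted by i+7, so successive shifts are 7, 8, 9, ….
For magician: m+7=t, a+8=i, g+9=p, i+10=s, c+11=n, i+12=u, a+13=n, n+14=b.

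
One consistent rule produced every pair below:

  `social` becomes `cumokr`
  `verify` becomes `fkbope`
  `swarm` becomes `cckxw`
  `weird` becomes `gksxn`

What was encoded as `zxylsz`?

Shifts by position in social: pos 0: s→c (+10), pos 1: o→u (+6), pos 2: c→m (+10), pos 3: i→o (+6) — repeating every 2. A repeating key of period 2 is used — shifts +10, +6 over and over.
Reversing it on zxylsz: z−10=p, x−6=r, y−10=o, l−6=f, s−10=i, z−6=t.

profit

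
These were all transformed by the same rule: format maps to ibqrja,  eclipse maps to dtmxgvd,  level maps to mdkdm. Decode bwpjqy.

onward

f(5)→i(8) and o(14)→b(1) fit y≡5x+9 (mod 26); the inverse of 5 mod 26 is 21. Treating letters as 0–25, the rule is x ↦ 5x + 9 (mod 26).
Undoing it on bwpjqy: b(1)→21·(1−9)≡14=o; w(22)→21·(22−9)≡13=n; p(15)→21·(15−9)≡22=w; j(9)→21·(9−9)≡0=a; q(16)→21·(16−9)≡17=r; y(24)→21·(24−9)≡3=d (all mod 26).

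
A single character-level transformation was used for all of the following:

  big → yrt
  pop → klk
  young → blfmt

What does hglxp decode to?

Each pair mirrors across the alphabet (b↔y, i↔r, g↔t): positions sum to 25. Each letter is replaced by its mirror in the alphabet: a↔z, b↔y, c↔x, and so on (the Atbash cipher).
Reversing it on hglxp: h↔s, g↔t, l↔o, x↔c, p↔k.

stock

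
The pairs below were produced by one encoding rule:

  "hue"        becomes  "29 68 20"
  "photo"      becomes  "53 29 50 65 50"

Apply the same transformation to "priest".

53 59 32 20 62 65

Each letter becomes 3×(its alphabet position, a=1..z=26) + 5.
On priest: p=16→53, r=18→59, i=9→32, e=5→20, s=19→62, t=20→65.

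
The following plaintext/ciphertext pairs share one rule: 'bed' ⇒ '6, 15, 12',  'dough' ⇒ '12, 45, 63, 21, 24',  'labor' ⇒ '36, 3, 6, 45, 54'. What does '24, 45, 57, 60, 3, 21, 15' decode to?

b(#2)→6 and e(#5)→15: differences scale by 3, so n = 3·pos + 0. The formula is n = 3×(alphabet index, a=1).
Undoing it on 24, 45, 57, 60, 3, 21, 15: 24→(24−0)÷3=8=h, 45→(45−0)÷3=15=o, 57→(57−0)÷3=19=s, 60→(60−0)÷3=20=t, 3→(3−0)÷3=1=a, 21→(21−0)÷3=7=g, 15→(15−0)÷3=5=e.

hostage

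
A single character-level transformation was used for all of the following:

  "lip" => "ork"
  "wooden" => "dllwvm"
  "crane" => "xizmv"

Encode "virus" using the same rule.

Each pair mirrors across the alphabet (l↔o, i↔r, p↔k): positions sum to 25. Letters are reflected about the middle of the alphabet (position → 25−position): Atbash.
For virus: v↔e, i↔r, r↔i, u↔f, s↔h.

erifh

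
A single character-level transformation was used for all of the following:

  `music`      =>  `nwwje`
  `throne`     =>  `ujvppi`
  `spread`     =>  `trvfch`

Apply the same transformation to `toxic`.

uqbje

Shifts by position in music: pos 0: m→n (+1), pos 1: u→w (+2), pos 2: s→w (+4), pos 3: i→j (+1), pos 4: c→e (+2) — repeating every 3. It's a Vigenère-style cipher with numeric key [1,2,4]: position i shifts by key[i mod 3].
On toxic: t+1=u, o+2=q, x+4=b, i+1=j, c+2=e.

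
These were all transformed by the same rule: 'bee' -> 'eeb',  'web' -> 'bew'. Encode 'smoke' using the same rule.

The output letters match the input read backwards: bee reversed is eeb. It's just the letters in reverse order.
Applying it to smoke: reverse → ekoms.

ekoms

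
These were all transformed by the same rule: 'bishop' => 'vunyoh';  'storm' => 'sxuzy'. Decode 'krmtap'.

jungle

The output letters match the input read backwards, each shifted +6: bishop reversed is pohsib. Two steps: reverse the string, then apply a Caesar shift of +6.
Undoing it on krmtap: shift back: k−6=e, r−6=l, m−6=g, t−6=n, a−6=u, p−6=j → elgnuj; then reverse → jungle.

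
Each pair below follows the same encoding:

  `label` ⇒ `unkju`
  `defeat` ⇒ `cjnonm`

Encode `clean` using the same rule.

wjnul

Two steps: reverse the string, then apply a Caesar shift of +9.
On clean: reverse → naelc; then shift: n+9=w, a+9=j, e+9=n, l+9=u, c+9=l.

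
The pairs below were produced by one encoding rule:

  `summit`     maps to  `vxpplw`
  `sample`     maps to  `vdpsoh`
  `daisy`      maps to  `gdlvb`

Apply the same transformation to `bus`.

exv

Compare letters: s→v is +3, u→x is +3, m→p is +3 — a constant shift. Every letter moves 3 places later in the alphabet, wrapping around z→a.
For bus: b+3=e, u+3=x, s+3=v.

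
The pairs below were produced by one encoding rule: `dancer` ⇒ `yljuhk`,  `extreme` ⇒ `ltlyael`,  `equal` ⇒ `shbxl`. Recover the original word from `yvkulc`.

vendor

The output letters match the input read backwards, each shifted +7: dancer reversed is recnad. The word is reversed, then every letter is shifted forward by 7.
Undoing it on yvkulc: shift back: y−7=r, v−7=o, k−7=d, u−7=n, l−7=e, c−7=v → rodnev; then reverse → vendor.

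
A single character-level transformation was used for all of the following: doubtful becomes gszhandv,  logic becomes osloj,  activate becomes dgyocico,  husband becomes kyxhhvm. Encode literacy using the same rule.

omykyili

Letter i (0-indexed) is shifted by i+3, so successive shifts are 3, 4, 5, ….
Applying it to literacy: l+3=o, i+4=m, t+5=y, e+6=k, r+7=y, a+8=i, c+9=l, y+10=i.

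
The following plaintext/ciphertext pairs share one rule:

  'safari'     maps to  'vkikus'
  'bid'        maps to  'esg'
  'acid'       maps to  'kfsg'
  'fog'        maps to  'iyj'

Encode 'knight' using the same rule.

nqsjkw

Two shifts are in play — +10 for a/e/i/o/u, +3 for every other letter.
On knight: k(cons)+3=n, n(cons)+3=q, i(vowel)+10=s, g(cons)+3=j, h(cons)+3=k, t(cons)+3=w.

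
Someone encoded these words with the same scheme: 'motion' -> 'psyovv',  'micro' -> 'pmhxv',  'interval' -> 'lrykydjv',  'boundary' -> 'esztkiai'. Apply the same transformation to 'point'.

ssnta

In motion: m→p is +3, o→s is +4, t→y is +5, i→o is +6 — the shift increases by 1 each position. Letter i (0-indexed) is shifted by i+3, so successive shifts are 3, 4, 5, ….
For point: p+3=s, o+4=s, i+5=n, n+6=t, t+7=a.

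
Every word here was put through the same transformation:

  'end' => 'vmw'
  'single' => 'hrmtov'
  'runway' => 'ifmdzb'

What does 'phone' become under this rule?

Each pair mirrors across the alphabet (e↔v, n↔m, d↔w): positions sum to 25. Each letter is replaced by its mirror in the alphabet: a↔z, b↔y, c↔x, and so on (the Atbash cipher).
For phone: p↔k, h↔s, o↔l, n↔m, e↔v.

kslmv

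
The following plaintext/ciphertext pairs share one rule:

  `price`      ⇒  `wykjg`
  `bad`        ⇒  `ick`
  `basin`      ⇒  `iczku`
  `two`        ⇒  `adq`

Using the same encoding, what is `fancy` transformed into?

mcujf

Two shifts are in play — +2 for a/e/i/o/u, +7 for every other letter.
On fancy: f(cons)+7=m, a(vowel)+2=c, n(cons)+7=u, c(cons)+7=j, y(cons)+7=f.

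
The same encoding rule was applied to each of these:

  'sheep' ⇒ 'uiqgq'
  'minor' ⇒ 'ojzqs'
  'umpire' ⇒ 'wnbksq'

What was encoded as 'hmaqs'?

The shifts repeat in a cycle of length 3: positions 0,1,… shift by +2, +1, +12, then the pattern repeats.
Undoing it on hmaqs: h−2=f, m−1=l, a−12=o, q−2=o, s−1=r.

floor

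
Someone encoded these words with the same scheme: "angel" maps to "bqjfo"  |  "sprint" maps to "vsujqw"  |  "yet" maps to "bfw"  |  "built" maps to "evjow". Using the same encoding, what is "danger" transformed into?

The shift depends on letter class: consonant n→q is +3, but vowel a→b is +1. Vowels shift forward by 1 and consonants shift forward by 3.
On danger: d(cons)+3=g, a(vowel)+1=b, n(cons)+3=q, g(cons)+3=j, e(vowel)+1=f, r(cons)+3=u.

gbqjfu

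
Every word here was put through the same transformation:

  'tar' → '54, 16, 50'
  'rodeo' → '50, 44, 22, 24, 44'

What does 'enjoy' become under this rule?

t(#20)→54 and a(#1)→16: differences scale by 2, so n = 2·pos + 14. With a=1..z=26, the number is 2·pos + 14.
Applying it to enjoy: e=5→24, n=14→42, j=10→34, o=15→44, y=25→64.

24, 42, 34, 44, 64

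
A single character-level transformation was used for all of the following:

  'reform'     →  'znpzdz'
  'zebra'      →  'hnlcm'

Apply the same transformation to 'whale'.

eqkwq

In reform: r→z is +8, e→n is +9, f→p is +10, o→z is +11 — the shift increases by 1 each position. The shift increases by 1 at each position, starting from +8: 8, 9, 10, ….
On whale: w+8=e, h+9=q, a+10=k, l+11=w, e+12=q.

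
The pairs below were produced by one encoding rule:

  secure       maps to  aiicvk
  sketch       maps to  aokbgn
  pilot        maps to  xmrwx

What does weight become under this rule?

eioolz

The shifts repeat in a cycle of length 3: positions 0,1,… shift by +8, +4, +6, then the pattern repeats.
For weight: w+8=e, e+4=i, i+6=o, g+8=o, h+4=l, t+6=z.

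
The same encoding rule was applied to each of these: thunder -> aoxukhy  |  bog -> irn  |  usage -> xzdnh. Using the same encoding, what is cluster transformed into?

jsxzahy

Vowels shift forward by 3 and consonants shift forward by 7.
For cluster: c(cons)+7=j, l(cons)+7=s, u(vowel)+3=x, s(cons)+7=z, t(cons)+7=a, e(vowel)+3=h, r(cons)+7=y.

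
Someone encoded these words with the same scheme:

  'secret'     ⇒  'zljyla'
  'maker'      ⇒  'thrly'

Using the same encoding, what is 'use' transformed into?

bzl

Compare letters: s→z is +7, e→l is +7, c→j is +7 — a constant shift. Each letter is shifted forward by 7 in the alphabet (a Caesar shift of +7).
Applying it to use: u+7=b, s+7=z, e+7=l.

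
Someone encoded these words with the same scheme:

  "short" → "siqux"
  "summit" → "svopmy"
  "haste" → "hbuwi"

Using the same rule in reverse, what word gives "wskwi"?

write

In short: s→s is +0, h→i is +1, o→q is +2, r→u is +3 — the shift increases by 1 each position. Letter i (0-indexed) is shifted by i+0, so successive shifts are 0, 1, 2, ….
Reversing it on wskwi: w−0=w, s−1=r, k−2=i, w−3=t, i−4=e.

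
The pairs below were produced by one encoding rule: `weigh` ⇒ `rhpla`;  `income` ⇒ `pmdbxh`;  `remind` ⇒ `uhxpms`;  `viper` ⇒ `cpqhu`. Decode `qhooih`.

pebble

w(22)→r(17) and e(4)→h(7) fit y≡15x+25 (mod 26); the inverse of 15 mod 26 is 7. Treating letters as 0–25, the rule is x ↦ 15x + 25 (mod 26).
Decoding qhooih: q(16)→7·(16−25)≡15=p; h(7)→7·(7−25)≡4=e; o(14)→7·(14−25)≡1=b; o(14)→7·(14−25)≡1=b; i(8)→7·(8−25)≡11=l; h(7)→7·(7−25)≡4=e (all mod 26).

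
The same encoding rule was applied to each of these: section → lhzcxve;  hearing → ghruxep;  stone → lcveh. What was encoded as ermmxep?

Each letter's alphabet position (a=0..z=25) is mapped through 17·x+17 mod 26 — an affine cipher.
Decoding ermmxep: e(4)→23·(4−17)≡13=n; r(17)→23·(17−17)≡0=a; m(12)→23·(12−17)≡15=p; m(12)→23·(12−17)≡15=p; x(23)→23·(23−17)≡8=i; e(4)→23·(4−17)≡13=n; p(15)→23·(15−17)≡6=g (all mod 26).

napping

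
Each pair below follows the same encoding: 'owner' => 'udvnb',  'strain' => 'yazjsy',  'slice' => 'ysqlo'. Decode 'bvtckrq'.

In owner: o→u is +6, w→d is +7, n→v is +8, e→n is +9 — the shift increases by 1 each position. Each letter shifts forward by (position + 6), i.e. 6, 7, 8, … — the shift grows by one for each successive letter.
Reversing it on bvtckrq: b−6=v, v−7=o, t−8=l, c−9=t, k−10=a, r−11=g, q−12=e.

voltage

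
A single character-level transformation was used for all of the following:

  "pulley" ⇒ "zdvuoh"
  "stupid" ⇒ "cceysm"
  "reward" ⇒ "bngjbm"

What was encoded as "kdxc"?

Shifts by position in pulley: pos 0: p→z (+10), pos 1: u→d (+9), pos 2: l→v (+10), pos 3: l→u (+9) — repeating every 2. A repeating key of period 2 is used — shifts +10, +9 over and over.
Decoding kdxc: k−10=a, d−9=u, x−10=n, c−9=t.

aunt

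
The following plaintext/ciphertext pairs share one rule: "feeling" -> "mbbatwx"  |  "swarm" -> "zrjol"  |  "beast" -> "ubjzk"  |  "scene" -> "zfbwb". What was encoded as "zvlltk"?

summit

Each letter's alphabet position (a=0..z=25) is mapped through 11·x+9 mod 26 — an affine cipher.
Decoding zvlltk: z(25)→19·(25−9)≡18=s; v(21)→19·(21−9)≡20=u; l(11)→19·(11−9)≡12=m; l(11)→19·(11−9)≡12=m; t(19)→19·(19−9)≡8=i; k(10)→19·(10−9)≡19=t (all mod 26).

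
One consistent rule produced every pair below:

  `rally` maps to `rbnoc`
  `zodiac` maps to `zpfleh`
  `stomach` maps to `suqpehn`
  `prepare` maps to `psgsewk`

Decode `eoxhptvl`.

Each letter shifts forward by its position index (0, 1, 2, …) — the shift grows by one for each successive letter.
Decoding eoxhptvl: e−0=e, o−1=n, x−2=v, h−3=e, p−4=l, t−5=o, v−6=p, l−7=e.

envelope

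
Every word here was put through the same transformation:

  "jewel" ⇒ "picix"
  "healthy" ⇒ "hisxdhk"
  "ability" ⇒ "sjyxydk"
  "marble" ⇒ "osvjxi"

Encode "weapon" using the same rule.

cisnwf

j(9)→p(15) and e(4)→i(8) fit y≡17x+18 (mod 26); the inverse of 17 mod 26 is 23. Treating letters as 0–25, the rule is x ↦ 17x + 18 (mod 26).
For weapon: w(22)→17·22+18≡2=c; e(4)→17·4+18≡8=i; a(0)→17·0+18≡18=s; p(15)→17·15+18≡13=n; o(14)→17·14+18≡22=w; n(13)→17·13+18≡5=f (all mod 26).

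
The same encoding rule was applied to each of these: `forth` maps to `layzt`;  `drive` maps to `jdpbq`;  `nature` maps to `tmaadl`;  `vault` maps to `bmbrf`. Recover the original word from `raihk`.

lobby

It's a Vigenère-style cipher with numeric key [6,12,7]: position i shifts by key[i mod 3].
Decoding raihk: r−6=l, a−12=o, i−7=b, h−6=b, k−12=y.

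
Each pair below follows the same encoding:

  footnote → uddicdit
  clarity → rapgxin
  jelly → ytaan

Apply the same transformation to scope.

Compare letters: f→u is +15, o→d is +15, o→d is +15 — a constant shift. Each letter is shifted forward by 15 in the alphabet (a Caesar shift of +15).
On scope: s+15=h, c+15=r, o+15=d, p+15=e, e+15=t.

hrdet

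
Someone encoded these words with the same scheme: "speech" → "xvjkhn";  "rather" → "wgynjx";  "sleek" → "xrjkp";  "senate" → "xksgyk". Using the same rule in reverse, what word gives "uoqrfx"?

Shifts by position in speech: pos 0: s→x (+5), pos 1: p→v (+6), pos 2: e→j (+5), pos 3: e→k (+6) — repeating every 2. It's a Vigenère-style cipher with numeric key [5,6]: position i shifts by key[i mod 2].
Reversing it on uoqrfx: u−5=p, o−6=i, q−5=l, r−6=l, f−5=a, x−6=r.

pillar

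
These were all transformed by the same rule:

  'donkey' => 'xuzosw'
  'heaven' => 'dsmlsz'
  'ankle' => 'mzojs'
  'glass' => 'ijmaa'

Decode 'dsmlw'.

heavy

d(3)→x(23) and o(14)→u(20) fit y≡21x+12 (mod 26); the inverse of 21 mod 26 is 5. Treating letters as 0–25, the rule is x ↦ 21x + 12 (mod 26).
Undoing it on dsmlw: d(3)→5·(3−12)≡7=h; s(18)→5·(18−12)≡4=e; m(12)→5·(12−12)≡0=a; l(11)→5·(11−12)≡21=v; w(22)→5·(22−12)≡24=y (all mod 26).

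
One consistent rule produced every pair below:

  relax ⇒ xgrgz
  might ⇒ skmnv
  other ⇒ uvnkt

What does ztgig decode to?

Shifts by position in relax: pos 0: r→x (+6), pos 1: e→g (+2), pos 2: l→r (+6), pos 3: a→g (+6), pos 4: x→z (+2) — repeating every 3. The shifts repeat in a cycle of length 3: positions 0,1,… shift by +6, +2, +6, then the pattern repeats.
Undoing it on ztgig: z−6=t, t−2=r, g−6=a, i−6=c, g−2=e.

trace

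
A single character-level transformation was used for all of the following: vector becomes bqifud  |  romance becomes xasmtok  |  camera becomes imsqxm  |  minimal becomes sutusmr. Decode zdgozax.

tractor

Shifts by position in vector: pos 0: v→b (+6), pos 1: e→q (+12), pos 2: c→i (+6), pos 3: t→f (+12) — repeating every 2. The shifts repeat in a cycle of length 2: positions 0,1,… shift by +6, +12, then the pattern repeats.
Decoding zdgozax: z−6=t, d−12=r, g−6=a, o−12=c, z−6=t, a−12=o, x−6=r.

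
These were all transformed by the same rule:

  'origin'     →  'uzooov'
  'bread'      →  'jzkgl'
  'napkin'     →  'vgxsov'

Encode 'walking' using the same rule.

egtsovo

The shift depends on letter class: consonant r→z is +8, but vowel o→u is +6. Two shifts are in play — +6 for a/e/i/o/u, +8 for every other letter.
Applying it to walking: w(cons)+8=e, a(vowel)+6=g, l(cons)+8=t, k(cons)+8=s, i(vowel)+6=o, n(cons)+8=v, g(cons)+8=o.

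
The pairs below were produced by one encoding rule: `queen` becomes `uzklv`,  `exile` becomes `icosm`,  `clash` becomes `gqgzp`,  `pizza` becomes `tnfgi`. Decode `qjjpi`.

media

The shift increases by 1 at each position, starting from +4: 4, 5, 6, ….
Reversing it on qjjpi: q−4=m, j−5=e, j−6=d, p−7=i, i−8=a.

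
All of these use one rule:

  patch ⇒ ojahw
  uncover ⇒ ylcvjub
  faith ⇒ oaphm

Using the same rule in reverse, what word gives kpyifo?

The output letters match the input read backwards, each shifted +7: patch reversed is hctap. The word is reversed, then every letter is shifted forward by 7.
Undoing it on kpyifo: shift back: k−7=d, p−7=i, y−7=r, i−7=b, f−7=y, o−7=h → dirbyh; then reverse → hybrid.

hybrid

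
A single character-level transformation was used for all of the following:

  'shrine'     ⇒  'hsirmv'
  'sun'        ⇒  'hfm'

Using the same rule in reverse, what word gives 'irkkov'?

ripple

Each pair mirrors across the alphabet (s↔h, h↔s, r↔i): positions sum to 25. This is the alphabet-reversal cipher (Atbash): a becomes z, b becomes y, etc.
Decoding irkkov: i↔r, r↔i, k↔p, k↔p, o↔l, v↔e.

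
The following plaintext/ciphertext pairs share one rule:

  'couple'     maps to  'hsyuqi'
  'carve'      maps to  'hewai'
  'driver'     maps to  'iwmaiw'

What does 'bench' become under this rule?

The shift depends on letter class: consonant c→h is +5, but vowel o→s is +4. Two shifts are in play — +4 for a/e/i/o/u, +5 for every other letter.
On bench: b(cons)+5=g, e(vowel)+4=i, n(cons)+5=s, c(cons)+5=h, h(cons)+5=m.

gishm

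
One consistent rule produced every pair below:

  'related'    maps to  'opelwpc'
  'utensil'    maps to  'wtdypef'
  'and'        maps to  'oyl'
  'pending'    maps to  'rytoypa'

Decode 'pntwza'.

police

The output letters match the input read backwards, each shifted +11: related reversed is detaler. The word is reversed, then every letter is shifted forward by 11.
Decoding pntwza: shift back: p−11=e, n−11=c, t−11=i, w−11=l, z−11=o, a−11=p → ecilop; then reverse → police.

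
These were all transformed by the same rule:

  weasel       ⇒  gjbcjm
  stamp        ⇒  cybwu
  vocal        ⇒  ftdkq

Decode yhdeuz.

occupy

Shifts by position in weasel: pos 0: w→g (+10), pos 1: e→j (+5), pos 2: a→b (+1), pos 3: s→c (+10), pos 4: e→j (+5), pos 5: l→m (+1) — repeating every 3. It's a Vigenère-style cipher with numeric key [10,5,1]: position i shifts by key[i mod 3].
Undoing it on yhdeuz: y−10=o, h−5=c, d−1=c, e−10=u, u−5=p, z−1=y.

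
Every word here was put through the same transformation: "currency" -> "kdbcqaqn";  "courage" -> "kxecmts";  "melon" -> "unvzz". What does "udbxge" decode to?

Each letter shifts forward by (position + 8), i.e. 8, 9, 10, … — the shift grows by one for each successive letter.
Decoding udbxge: u−8=m, d−9=u, b−10=r, x−11=m, g−12=u, e−13=r.

murmur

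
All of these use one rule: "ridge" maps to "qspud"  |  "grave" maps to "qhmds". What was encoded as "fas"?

got

The word is reversed, then every letter is shifted forward by 12.
Decoding fas: shift back: f−12=t, a−12=o, s−12=g → tog; then reverse → got.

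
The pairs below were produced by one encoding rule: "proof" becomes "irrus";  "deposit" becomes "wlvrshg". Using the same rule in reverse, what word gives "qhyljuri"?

Read the word backwards and shift each letter +3.
Decoding qhyljuri: shift back: q−3=n, h−3=e, y−3=v, l−3=i, j−3=g, u−3=r, r−3=o, i−3=f → nevigrof; then reverse → forgiven.

forgiven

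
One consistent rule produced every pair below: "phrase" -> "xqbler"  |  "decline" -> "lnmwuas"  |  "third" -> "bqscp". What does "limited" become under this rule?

trwtfrr

In phrase: p→x is +8, h→q is +9, r→b is +10, a→l is +11 — the shift increases by 1 each position. Letter i (0-indexed) is shifted by i+8, so successive shifts are 8, 9, 10, ….
Applying it to limited: l+8=t, i+9=r, m+10=w, i+11=t, t+12=f, e+13=r, d+14=r.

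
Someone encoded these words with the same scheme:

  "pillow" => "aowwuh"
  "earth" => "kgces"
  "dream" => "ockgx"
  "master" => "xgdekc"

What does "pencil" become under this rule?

akynow

The shift depends on letter class: consonant p→a is +11, but vowel i→o is +6. Vowels shift forward by 6 and consonants shift forward by 11.
For pencil: p(cons)+11=a, e(vowel)+6=k, n(cons)+11=y, c(cons)+11=n, i(vowel)+6=o, l(cons)+11=w.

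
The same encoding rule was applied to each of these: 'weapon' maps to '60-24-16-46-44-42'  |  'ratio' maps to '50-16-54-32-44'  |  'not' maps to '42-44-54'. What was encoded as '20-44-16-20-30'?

coach

w(#23)→60 and e(#5)→24: differences scale by 2, so n = 2·pos + 14. The formula is n = 2×(alphabet index, a=1) + 14.
Reversing it on 20-44-16-20-30: 20→(20−14)÷2=3=c, 44→(44−14)÷2=15=o, 16→(16−14)÷2=1=a, 20→(20−14)÷2=3=c, 30→(30−14)÷2=8=h.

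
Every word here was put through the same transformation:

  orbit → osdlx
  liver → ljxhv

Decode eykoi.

exile

The shift increases by 1 at each position, starting from +0: 0, 1, 2, ….
Decoding eykoi: e−0=e, y−1=x, k−2=i, o−3=l, i−4=e.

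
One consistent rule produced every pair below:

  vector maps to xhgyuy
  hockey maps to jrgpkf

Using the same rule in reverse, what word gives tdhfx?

In vector: v→x is +2, e→h is +3, c→g is +4, t→y is +5 — the shift increases by 1 each position. Each letter shifts forward by (position + 2), i.e. 2, 3, 4, … — the shift grows by one for each successive letter.
Reversing it on tdhfx: t−2=r, d−3=a, h−4=d, f−5=a, x−6=r.

radar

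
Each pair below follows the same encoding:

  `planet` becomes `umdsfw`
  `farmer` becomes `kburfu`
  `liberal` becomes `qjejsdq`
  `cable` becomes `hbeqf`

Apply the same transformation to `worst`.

Shifts by position in planet: pos 0: p→u (+5), pos 1: l→m (+1), pos 2: a→d (+3), pos 3: n→s (+5), pos 4: e→f (+1), pos 5: t→w (+3) — repeating every 3. A repeating key of period 3 is used — shifts +5, +1, +3 over and over.
Applying it to worst: w+5=b, o+1=p, r+3=u, s+5=x, t+1=u.

bpuxu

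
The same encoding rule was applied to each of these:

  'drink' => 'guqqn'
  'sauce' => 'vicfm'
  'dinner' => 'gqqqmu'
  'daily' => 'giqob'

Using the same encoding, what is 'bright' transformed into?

euqjkw

Two shifts are in play — +8 for a/e/i/o/u, +3 for every other letter.
On bright: b(cons)+3=e, r(cons)+3=u, i(vowel)+8=q, g(cons)+3=j, h(cons)+3=k, t(cons)+3=w.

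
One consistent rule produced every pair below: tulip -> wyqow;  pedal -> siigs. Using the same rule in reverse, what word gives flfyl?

In tulip: t→w is +3, u→y is +4, l→q is +5, i→o is +6 — the shift increases by 1 each position. Letter i (0-indexed) is shifted by i+3, so successive shifts are 3, 4, 5, ….
Decoding flfyl: f−3=c, l−4=h, f−5=a, y−6=s, l−7=e.

chase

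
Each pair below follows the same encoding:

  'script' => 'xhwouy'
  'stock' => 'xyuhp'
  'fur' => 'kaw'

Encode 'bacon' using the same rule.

The shift depends on letter class: consonant s→x is +5, but vowel i→o is +6. Vowels shift forward by 6 and consonants shift forward by 5.
On bacon: b(cons)+5=g, a(vowel)+6=g, c(cons)+5=h, o(vowel)+6=u, n(cons)+5=s.

gghus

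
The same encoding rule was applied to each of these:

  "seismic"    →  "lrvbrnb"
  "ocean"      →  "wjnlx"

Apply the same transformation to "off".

oox

The output letters match the input read backwards, each shifted +9: seismic reversed is cimsies. Read the word backwards and shift each letter +9.
Applying it to off: reverse → ffo; then shift: f+9=o, f+9=o, o+9=x.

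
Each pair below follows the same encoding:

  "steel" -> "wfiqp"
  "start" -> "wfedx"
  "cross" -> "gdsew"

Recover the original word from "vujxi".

rifle

The shifts repeat in a cycle of length 2: positions 0,1,… shift by +4, +12, then the pattern repeats.
Decoding vujxi: v−4=r, u−12=i, j−4=f, x−12=l, i−4=e.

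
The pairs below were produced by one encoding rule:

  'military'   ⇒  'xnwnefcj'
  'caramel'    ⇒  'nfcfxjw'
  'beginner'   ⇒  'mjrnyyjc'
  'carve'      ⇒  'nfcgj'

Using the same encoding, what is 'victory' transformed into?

The rule splits by letter class: vowels +5, consonants +11.
Applying it to victory: v(cons)+11=g, i(vowel)+5=n, c(cons)+11=n, t(cons)+11=e, o(vowel)+5=t, r(cons)+11=c, y(cons)+11=j.

gnnetcj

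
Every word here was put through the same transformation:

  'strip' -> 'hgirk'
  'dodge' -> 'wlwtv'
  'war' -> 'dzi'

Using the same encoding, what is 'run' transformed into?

Each pair mirrors across the alphabet (s↔h, t↔g, r↔i): positions sum to 25. Each letter is replaced by its mirror in the alphabet: a↔z, b↔y, c↔x, and so on (the Atbash cipher).
On run: r↔i, u↔f, n↔m.

ifm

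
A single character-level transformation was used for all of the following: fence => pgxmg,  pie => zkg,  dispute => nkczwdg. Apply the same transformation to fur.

The shift depends on letter class: consonant f→p is +10, but vowel e→g is +2. Vowels shift forward by 2 and consonants shift forward by 10.
On fur: f(cons)+10=p, u(vowel)+2=w, r(cons)+10=b.

pwb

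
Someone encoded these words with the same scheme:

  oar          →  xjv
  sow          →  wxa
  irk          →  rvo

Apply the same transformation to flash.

jpjwl

The shift depends on letter class: consonant r→v is +4, but vowel o→x is +9. Two shifts are in play — +9 for a/e/i/o/u, +4 for every other letter.
Applying it to flash: f(cons)+4=j, l(cons)+4=p, a(vowel)+9=j, s(cons)+4=w, h(cons)+4=l.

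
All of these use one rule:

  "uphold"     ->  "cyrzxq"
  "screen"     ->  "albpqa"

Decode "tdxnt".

lunch

In uphold: u→c is +8, p→y is +9, h→r is +10, o→z is +11 — the shift increases by 1 each position. Letter i (0-indexed) is shifted by i+8, so successive shifts are 8, 9, 10, ….
Decoding tdxnt: t−8=l, d−9=u, x−10=n, n−11=c, t−12=h.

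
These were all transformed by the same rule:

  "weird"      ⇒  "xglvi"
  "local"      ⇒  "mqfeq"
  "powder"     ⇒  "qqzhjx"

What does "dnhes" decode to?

Letter i (0-indexed) is shifted by i+1, so successive shifts are 1, 2, 3, ….
Reversing it on dnhes: d−1=c, n−2=l, h−3=e, e−4=a, s−5=n.

clean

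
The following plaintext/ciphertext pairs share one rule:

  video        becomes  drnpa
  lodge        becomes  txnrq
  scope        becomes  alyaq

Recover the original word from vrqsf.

The shift increases by 1 at each position, starting from +8: 8, 9, 10, ….
Undoing it on vrqsf: v−8=n, r−9=i, q−10=g, s−11=h, f−12=t.

night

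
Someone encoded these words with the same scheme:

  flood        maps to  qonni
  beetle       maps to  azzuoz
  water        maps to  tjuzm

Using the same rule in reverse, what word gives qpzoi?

f(5)→q(16) and l(11)→o(14) fit y≡17x+9 (mod 26); the inverse of 17 mod 26 is 23. Treating letters as 0–25, the rule is x ↦ 17x + 9 (mod 26).
Decoding qpzoi: q(16)→23·(16−9)≡5=f; p(15)→23·(15−9)≡8=i; z(25)→23·(25−9)≡4=e; o(14)→23·(14−9)≡11=l; i(8)→23·(8−9)≡3=d (all mod 26).

field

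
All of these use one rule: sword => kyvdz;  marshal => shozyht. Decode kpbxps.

liquid

The output letters match the input read backwards, each shifted +7: sword reversed is drows. Two steps: reverse the string, then apply a Caesar shift of +7.
Reversing it on kpbxps: shift back: k−7=d, p−7=i, b−7=u, x−7=q, p−7=i, s−7=l → diuqil; then reverse → liquid.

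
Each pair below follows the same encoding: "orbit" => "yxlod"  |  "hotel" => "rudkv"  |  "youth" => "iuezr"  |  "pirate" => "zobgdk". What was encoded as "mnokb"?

Shifts by position in orbit: pos 0: o→y (+10), pos 1: r→x (+6), pos 2: b→l (+10), pos 3: i→o (+6) — repeating every 2. It's a Vigenère-style cipher with numeric key [10,6]: position i shifts by key[i mod 2].
Undoing it on mnokb: m−10=c, n−6=h, o−10=e, k−6=e, b−10=r.

cheer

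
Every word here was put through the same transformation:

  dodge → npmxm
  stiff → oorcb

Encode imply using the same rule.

Two steps: reverse the string, then apply a Caesar shift of +9.
Applying it to imply: reverse → ylpmi; then shift: y+9=h, l+9=u, p+9=y, m+9=v, i+9=r.

huyvr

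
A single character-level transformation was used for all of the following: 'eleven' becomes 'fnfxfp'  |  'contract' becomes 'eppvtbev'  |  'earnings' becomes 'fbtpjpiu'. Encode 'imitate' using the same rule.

The shift depends on letter class: consonant l→n is +2, but vowel e→f is +1. Vowels shift forward by 1 and consonants shift forward by 2.
On imitate: i(vowel)+1=j, m(cons)+2=o, i(vowel)+1=j, t(cons)+2=v, a(vowel)+1=b, t(cons)+2=v, e(vowel)+1=f.

jojvbvf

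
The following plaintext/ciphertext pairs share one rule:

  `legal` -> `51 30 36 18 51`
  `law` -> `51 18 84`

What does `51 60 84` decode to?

l(#12)→51 and e(#5)→30: differences scale by 3, so n = 3·pos + 15. The formula is n = 3×(alphabet index, a=1) + 15.
Reversing it on 51 60 84: 51→(51−15)÷3=12=l, 60→(60−15)÷3=15=o, 84→(84−15)÷3=23=w.

low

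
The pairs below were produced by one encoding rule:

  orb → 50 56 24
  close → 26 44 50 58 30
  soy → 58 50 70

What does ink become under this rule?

38 48 42

The formula is n = 2×(alphabet index, a=1) + 20.
For ink: i=9→38, n=14→48, k=11→42.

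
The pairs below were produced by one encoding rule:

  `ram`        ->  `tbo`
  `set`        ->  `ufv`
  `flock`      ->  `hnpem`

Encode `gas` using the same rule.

The shift depends on letter class: consonant r→t is +2, but vowel a→b is +1. Two shifts are in play — +1 for a/e/i/o/u, +2 for every other letter.
On gas: g(cons)+2=i, a(vowel)+1=b, s(cons)+2=u.

ibu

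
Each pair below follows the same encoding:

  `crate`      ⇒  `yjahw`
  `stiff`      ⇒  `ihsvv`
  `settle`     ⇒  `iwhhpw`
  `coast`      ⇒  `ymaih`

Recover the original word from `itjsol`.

c(2)→y(24) and r(17)→j(9) fit y≡25x+0 (mod 26); the inverse of 25 mod 26 is 25. Each letter's alphabet position (a=0..z=25) is mapped through 25·x+0 mod 26 — an affine cipher.
Reversing it on itjsol: i(8)→25·(8−0)≡18=s; t(19)→25·(19−0)≡7=h; j(9)→25·(9−0)≡17=r; s(18)→25·(18−0)≡8=i; o(14)→25·(14−0)≡12=m; l(11)→25·(11−0)≡15=p (all mod 26).

shrimp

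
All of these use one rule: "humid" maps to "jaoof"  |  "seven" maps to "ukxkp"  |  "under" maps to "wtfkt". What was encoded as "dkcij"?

beach

It's a Vigenère-style cipher with numeric key [2,6]: position i shifts by key[i mod 2].
Reversing it on dkcij: d−2=b, k−6=e, c−2=a, i−6=c, j−2=h.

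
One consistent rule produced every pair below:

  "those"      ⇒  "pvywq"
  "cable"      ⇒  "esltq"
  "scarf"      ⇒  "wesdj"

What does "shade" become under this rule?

wvsxq

t(19)→p(15) and h(7)→v(21) fit y≡19x+18 (mod 26); the inverse of 19 mod 26 is 11. Treating letters as 0–25, the rule is x ↦ 19x + 18 (mod 26).
For shade: s(18)→19·18+18≡22=w; h(7)→19·7+18≡21=v; a(0)→19·0+18≡18=s; d(3)→19·3+18≡23=x; e(4)→19·4+18≡16=q (all mod 26).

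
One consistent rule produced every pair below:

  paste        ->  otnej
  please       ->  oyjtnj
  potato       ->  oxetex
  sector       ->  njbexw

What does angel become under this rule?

tgrjy

p(15)→o(14) and a(0)→t(19) fit y≡17x+19 (mod 26); the inverse of 17 mod 26 is 23. Treating letters as 0–25, the rule is x ↦ 17x + 19 (mod 26).
On angel: a(0)→17·0+19≡19=t; n(13)→17·13+19≡6=g; g(6)→17·6+19≡17=r; e(4)→17·4+19≡9=j; l(11)→17·11+19≡24=y (all mod 26).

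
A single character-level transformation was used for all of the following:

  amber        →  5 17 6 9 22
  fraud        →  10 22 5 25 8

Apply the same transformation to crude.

7 22 25 8 9

Letters become their 1-based position plus 4 (so a→5, b→6, …).
Applying it to crude: c=3→7, r=18→22, u=21→25, d=4→8, e=5→9.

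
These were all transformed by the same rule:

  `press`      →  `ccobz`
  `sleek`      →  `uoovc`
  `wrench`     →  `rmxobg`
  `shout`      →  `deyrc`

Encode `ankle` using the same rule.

The output letters match the input read backwards, each shifted +10: press reversed is sserp. Read the word backwards and shift each letter +10.
On ankle: reverse → elkna; then shift: e+10=o, l+10=v, k+10=u, n+10=x, a+10=k.

ovuxk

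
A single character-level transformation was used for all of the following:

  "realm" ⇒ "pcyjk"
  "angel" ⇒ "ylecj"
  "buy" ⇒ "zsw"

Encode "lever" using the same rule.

Compare letters: r→p is +24, e→c is +24, a→y is +24 — a constant shift. This is a Caesar cipher with shift 24.
For lever: l+24=j, e+24=c, v+24=t, e+24=c, r+24=p.

jctcp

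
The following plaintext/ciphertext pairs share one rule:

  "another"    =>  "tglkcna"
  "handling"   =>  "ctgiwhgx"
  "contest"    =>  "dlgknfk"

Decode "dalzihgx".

This is an affine cipher: with a=0,…,z=25, each position x becomes (5x+19) mod 26.
Reversing it on dalzihgx: d(3)→21·(3−19)≡2=c; a(0)→21·(0−19)≡17=r; l(11)→21·(11−19)≡14=o; z(25)→21·(25−19)≡22=w; i(8)→21·(8−19)≡3=d; h(7)→21·(7−19)≡8=i; g(6)→21·(6−19)≡13=n; x(23)→21·(23−19)≡6=g (all mod 26).

crowding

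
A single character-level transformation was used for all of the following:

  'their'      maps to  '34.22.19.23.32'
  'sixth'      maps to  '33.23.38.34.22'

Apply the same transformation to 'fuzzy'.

Each letter is replaced by its alphabet position (a=1..z=26) + 14.
Applying it to fuzzy: f=6→20, u=21→35, z=26→40, z=26→40, y=25→39.

20.35.40.40.39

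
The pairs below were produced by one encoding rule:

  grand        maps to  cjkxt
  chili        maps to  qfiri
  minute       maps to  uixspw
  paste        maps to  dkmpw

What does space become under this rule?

g(6)→c(2) and r(17)→j(9) fit y≡3x+10 (mod 26); the inverse of 3 mod 26 is 9. This is an affine cipher: with a=0,…,z=25, each position x becomes (3x+10) mod 26.
On space: s(18)→3·18+10≡12=m; p(15)→3·15+10≡3=d; a(0)→3·0+10≡10=k; c(2)→3·2+10≡16=q; e(4)→3·4+10≡22=w (all mod 26).

mdkqw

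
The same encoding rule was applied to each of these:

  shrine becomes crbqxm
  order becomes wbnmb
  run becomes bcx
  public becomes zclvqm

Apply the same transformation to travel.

dbifmv

Vowels shift forward by 8 and consonants shift forward by 10.
For travel: t(cons)+10=d, r(cons)+10=b, a(vowel)+8=i, v(cons)+10=f, e(vowel)+8=m, l(cons)+10=v.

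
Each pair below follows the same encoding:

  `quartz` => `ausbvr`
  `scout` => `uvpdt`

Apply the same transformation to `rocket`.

ufldps

The word is reversed, then every letter is shifted forward by 1.
For rocket: reverse → tekcor; then shift: t+1=u, e+1=f, k+1=l, c+1=d, o+1=p, r+1=s.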